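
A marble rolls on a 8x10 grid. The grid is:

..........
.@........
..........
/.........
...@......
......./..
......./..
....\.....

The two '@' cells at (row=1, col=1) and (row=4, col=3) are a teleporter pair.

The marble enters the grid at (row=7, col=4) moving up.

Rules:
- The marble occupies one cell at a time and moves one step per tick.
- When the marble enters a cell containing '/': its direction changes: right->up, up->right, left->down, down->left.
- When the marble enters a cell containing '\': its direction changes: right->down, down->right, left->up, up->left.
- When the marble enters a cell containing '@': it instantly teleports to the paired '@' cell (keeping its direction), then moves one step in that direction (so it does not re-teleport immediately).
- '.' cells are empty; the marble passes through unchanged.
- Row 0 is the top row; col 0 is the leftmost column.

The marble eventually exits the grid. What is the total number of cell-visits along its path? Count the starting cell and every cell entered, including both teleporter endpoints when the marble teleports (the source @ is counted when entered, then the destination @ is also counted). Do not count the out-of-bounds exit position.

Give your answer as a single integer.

Answer: 5

Derivation:
Step 1: enter (7,4), '\' deflects up->left, move left to (7,3)
Step 2: enter (7,3), '.' pass, move left to (7,2)
Step 3: enter (7,2), '.' pass, move left to (7,1)
Step 4: enter (7,1), '.' pass, move left to (7,0)
Step 5: enter (7,0), '.' pass, move left to (7,-1)
Step 6: at (7,-1) — EXIT via left edge, pos 7
Path length (cell visits): 5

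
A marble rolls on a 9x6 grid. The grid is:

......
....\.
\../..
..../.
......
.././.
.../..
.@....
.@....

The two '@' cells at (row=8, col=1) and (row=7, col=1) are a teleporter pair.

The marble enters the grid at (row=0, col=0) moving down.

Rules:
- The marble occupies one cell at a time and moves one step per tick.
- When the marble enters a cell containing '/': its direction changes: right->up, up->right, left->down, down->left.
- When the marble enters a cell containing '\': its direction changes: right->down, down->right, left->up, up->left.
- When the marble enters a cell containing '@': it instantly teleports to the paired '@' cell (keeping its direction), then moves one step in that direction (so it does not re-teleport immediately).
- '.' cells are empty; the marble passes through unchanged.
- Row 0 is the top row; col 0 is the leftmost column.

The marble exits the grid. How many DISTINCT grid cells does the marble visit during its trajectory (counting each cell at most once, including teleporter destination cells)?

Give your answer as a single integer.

Step 1: enter (0,0), '.' pass, move down to (1,0)
Step 2: enter (1,0), '.' pass, move down to (2,0)
Step 3: enter (2,0), '\' deflects down->right, move right to (2,1)
Step 4: enter (2,1), '.' pass, move right to (2,2)
Step 5: enter (2,2), '.' pass, move right to (2,3)
Step 6: enter (2,3), '/' deflects right->up, move up to (1,3)
Step 7: enter (1,3), '.' pass, move up to (0,3)
Step 8: enter (0,3), '.' pass, move up to (-1,3)
Step 9: at (-1,3) — EXIT via top edge, pos 3
Distinct cells visited: 8 (path length 8)

Answer: 8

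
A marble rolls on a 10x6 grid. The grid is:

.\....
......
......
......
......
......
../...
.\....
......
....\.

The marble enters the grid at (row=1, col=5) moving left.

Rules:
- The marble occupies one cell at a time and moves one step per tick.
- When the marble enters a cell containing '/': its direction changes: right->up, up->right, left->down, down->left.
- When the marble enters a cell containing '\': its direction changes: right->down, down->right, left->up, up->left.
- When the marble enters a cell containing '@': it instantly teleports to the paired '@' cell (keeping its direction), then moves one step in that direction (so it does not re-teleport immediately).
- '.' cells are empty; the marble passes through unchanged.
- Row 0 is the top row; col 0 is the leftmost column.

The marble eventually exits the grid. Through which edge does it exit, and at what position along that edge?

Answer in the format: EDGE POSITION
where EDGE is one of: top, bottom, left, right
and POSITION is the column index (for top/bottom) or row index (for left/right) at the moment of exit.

Answer: left 1

Derivation:
Step 1: enter (1,5), '.' pass, move left to (1,4)
Step 2: enter (1,4), '.' pass, move left to (1,3)
Step 3: enter (1,3), '.' pass, move left to (1,2)
Step 4: enter (1,2), '.' pass, move left to (1,1)
Step 5: enter (1,1), '.' pass, move left to (1,0)
Step 6: enter (1,0), '.' pass, move left to (1,-1)
Step 7: at (1,-1) — EXIT via left edge, pos 1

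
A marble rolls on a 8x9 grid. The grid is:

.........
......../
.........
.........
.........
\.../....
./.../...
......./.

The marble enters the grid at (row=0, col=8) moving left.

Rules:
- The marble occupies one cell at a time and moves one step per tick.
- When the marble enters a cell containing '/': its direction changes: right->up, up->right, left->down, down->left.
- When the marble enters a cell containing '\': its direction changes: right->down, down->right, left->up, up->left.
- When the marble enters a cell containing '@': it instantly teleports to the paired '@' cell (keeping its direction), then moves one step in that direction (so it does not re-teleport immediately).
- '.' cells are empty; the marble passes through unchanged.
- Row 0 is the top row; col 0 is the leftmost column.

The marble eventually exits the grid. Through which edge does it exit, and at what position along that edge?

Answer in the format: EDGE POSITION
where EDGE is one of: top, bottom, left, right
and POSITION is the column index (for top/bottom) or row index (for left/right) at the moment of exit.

Step 1: enter (0,8), '.' pass, move left to (0,7)
Step 2: enter (0,7), '.' pass, move left to (0,6)
Step 3: enter (0,6), '.' pass, move left to (0,5)
Step 4: enter (0,5), '.' pass, move left to (0,4)
Step 5: enter (0,4), '.' pass, move left to (0,3)
Step 6: enter (0,3), '.' pass, move left to (0,2)
Step 7: enter (0,2), '.' pass, move left to (0,1)
Step 8: enter (0,1), '.' pass, move left to (0,0)
Step 9: enter (0,0), '.' pass, move left to (0,-1)
Step 10: at (0,-1) — EXIT via left edge, pos 0

Answer: left 0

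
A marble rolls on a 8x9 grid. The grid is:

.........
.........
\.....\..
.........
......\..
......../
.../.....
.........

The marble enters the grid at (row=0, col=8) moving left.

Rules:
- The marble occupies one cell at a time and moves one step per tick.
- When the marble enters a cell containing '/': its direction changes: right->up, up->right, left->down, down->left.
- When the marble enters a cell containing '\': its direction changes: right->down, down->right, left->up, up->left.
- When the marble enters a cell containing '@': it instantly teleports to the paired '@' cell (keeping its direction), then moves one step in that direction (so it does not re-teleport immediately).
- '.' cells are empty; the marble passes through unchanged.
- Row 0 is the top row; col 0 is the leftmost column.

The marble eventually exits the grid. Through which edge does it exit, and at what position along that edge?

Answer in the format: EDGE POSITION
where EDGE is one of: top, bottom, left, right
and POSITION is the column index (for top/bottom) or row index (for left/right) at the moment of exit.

Step 1: enter (0,8), '.' pass, move left to (0,7)
Step 2: enter (0,7), '.' pass, move left to (0,6)
Step 3: enter (0,6), '.' pass, move left to (0,5)
Step 4: enter (0,5), '.' pass, move left to (0,4)
Step 5: enter (0,4), '.' pass, move left to (0,3)
Step 6: enter (0,3), '.' pass, move left to (0,2)
Step 7: enter (0,2), '.' pass, move left to (0,1)
Step 8: enter (0,1), '.' pass, move left to (0,0)
Step 9: enter (0,0), '.' pass, move left to (0,-1)
Step 10: at (0,-1) — EXIT via left edge, pos 0

Answer: left 0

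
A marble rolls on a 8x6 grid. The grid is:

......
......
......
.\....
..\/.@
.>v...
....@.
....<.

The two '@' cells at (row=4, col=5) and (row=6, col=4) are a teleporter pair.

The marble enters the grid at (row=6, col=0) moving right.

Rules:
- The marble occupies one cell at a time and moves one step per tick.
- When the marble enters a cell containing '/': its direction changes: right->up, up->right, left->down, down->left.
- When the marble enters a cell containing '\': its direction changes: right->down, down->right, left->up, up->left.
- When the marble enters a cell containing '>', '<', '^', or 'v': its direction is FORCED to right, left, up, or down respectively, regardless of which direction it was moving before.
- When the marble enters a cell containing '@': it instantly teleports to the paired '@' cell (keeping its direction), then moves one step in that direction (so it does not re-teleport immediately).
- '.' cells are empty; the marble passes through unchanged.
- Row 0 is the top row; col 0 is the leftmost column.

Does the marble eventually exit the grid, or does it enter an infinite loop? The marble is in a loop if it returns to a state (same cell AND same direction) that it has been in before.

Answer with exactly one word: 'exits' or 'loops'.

Answer: exits

Derivation:
Step 1: enter (6,0), '.' pass, move right to (6,1)
Step 2: enter (6,1), '.' pass, move right to (6,2)
Step 3: enter (6,2), '.' pass, move right to (6,3)
Step 4: enter (6,3), '.' pass, move right to (6,4)
Step 5: enter (6,4), '@' teleport (6,4)->(4,5), also enter (4,5), move right to (4,6)
Step 6: at (4,6) — EXIT via right edge, pos 4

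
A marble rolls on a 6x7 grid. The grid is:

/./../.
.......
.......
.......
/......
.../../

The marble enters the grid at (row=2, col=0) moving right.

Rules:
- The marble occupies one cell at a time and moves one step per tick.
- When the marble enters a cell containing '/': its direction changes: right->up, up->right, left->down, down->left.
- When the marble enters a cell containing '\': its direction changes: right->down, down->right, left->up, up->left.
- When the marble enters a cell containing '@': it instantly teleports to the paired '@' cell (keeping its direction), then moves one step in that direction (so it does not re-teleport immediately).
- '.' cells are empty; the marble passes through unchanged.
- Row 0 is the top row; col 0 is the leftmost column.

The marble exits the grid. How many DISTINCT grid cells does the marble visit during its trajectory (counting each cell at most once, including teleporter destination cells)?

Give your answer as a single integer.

Step 1: enter (2,0), '.' pass, move right to (2,1)
Step 2: enter (2,1), '.' pass, move right to (2,2)
Step 3: enter (2,2), '.' pass, move right to (2,3)
Step 4: enter (2,3), '.' pass, move right to (2,4)
Step 5: enter (2,4), '.' pass, move right to (2,5)
Step 6: enter (2,5), '.' pass, move right to (2,6)
Step 7: enter (2,6), '.' pass, move right to (2,7)
Step 8: at (2,7) — EXIT via right edge, pos 2
Distinct cells visited: 7 (path length 7)

Answer: 7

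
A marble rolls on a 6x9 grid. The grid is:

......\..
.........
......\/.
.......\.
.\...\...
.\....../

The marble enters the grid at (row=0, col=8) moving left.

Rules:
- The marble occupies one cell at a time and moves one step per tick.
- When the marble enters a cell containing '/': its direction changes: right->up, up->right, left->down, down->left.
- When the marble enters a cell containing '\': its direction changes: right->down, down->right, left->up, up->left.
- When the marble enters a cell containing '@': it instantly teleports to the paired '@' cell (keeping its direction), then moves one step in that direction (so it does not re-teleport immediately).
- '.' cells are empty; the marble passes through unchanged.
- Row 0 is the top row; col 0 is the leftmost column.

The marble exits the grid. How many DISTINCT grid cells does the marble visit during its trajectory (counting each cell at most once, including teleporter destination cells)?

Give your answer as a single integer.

Answer: 3

Derivation:
Step 1: enter (0,8), '.' pass, move left to (0,7)
Step 2: enter (0,7), '.' pass, move left to (0,6)
Step 3: enter (0,6), '\' deflects left->up, move up to (-1,6)
Step 4: at (-1,6) — EXIT via top edge, pos 6
Distinct cells visited: 3 (path length 3)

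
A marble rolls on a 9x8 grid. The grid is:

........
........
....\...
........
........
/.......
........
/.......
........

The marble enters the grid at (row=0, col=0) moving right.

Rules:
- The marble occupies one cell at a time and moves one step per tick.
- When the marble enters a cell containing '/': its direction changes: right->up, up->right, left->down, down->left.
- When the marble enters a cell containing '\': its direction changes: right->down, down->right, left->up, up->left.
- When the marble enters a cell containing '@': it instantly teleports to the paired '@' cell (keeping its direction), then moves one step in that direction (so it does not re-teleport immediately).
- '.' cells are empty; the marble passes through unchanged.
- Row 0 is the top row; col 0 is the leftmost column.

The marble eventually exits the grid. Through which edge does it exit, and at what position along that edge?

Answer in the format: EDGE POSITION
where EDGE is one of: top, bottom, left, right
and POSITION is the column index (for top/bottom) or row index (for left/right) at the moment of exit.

Step 1: enter (0,0), '.' pass, move right to (0,1)
Step 2: enter (0,1), '.' pass, move right to (0,2)
Step 3: enter (0,2), '.' pass, move right to (0,3)
Step 4: enter (0,3), '.' pass, move right to (0,4)
Step 5: enter (0,4), '.' pass, move right to (0,5)
Step 6: enter (0,5), '.' pass, move right to (0,6)
Step 7: enter (0,6), '.' pass, move right to (0,7)
Step 8: enter (0,7), '.' pass, move right to (0,8)
Step 9: at (0,8) — EXIT via right edge, pos 0

Answer: right 0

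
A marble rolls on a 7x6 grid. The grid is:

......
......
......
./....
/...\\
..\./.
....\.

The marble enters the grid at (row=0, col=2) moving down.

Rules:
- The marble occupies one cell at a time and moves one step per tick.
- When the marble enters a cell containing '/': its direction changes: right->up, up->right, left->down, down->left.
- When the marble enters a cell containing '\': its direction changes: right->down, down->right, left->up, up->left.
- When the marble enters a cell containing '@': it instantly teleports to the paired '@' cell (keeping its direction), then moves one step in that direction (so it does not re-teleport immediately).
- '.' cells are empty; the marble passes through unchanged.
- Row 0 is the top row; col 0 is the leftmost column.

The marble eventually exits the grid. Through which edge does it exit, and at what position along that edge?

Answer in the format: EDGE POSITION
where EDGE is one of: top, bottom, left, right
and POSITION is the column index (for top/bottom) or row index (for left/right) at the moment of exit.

Answer: bottom 0

Derivation:
Step 1: enter (0,2), '.' pass, move down to (1,2)
Step 2: enter (1,2), '.' pass, move down to (2,2)
Step 3: enter (2,2), '.' pass, move down to (3,2)
Step 4: enter (3,2), '.' pass, move down to (4,2)
Step 5: enter (4,2), '.' pass, move down to (5,2)
Step 6: enter (5,2), '\' deflects down->right, move right to (5,3)
Step 7: enter (5,3), '.' pass, move right to (5,4)
Step 8: enter (5,4), '/' deflects right->up, move up to (4,4)
Step 9: enter (4,4), '\' deflects up->left, move left to (4,3)
Step 10: enter (4,3), '.' pass, move left to (4,2)
Step 11: enter (4,2), '.' pass, move left to (4,1)
Step 12: enter (4,1), '.' pass, move left to (4,0)
Step 13: enter (4,0), '/' deflects left->down, move down to (5,0)
Step 14: enter (5,0), '.' pass, move down to (6,0)
Step 15: enter (6,0), '.' pass, move down to (7,0)
Step 16: at (7,0) — EXIT via bottom edge, pos 0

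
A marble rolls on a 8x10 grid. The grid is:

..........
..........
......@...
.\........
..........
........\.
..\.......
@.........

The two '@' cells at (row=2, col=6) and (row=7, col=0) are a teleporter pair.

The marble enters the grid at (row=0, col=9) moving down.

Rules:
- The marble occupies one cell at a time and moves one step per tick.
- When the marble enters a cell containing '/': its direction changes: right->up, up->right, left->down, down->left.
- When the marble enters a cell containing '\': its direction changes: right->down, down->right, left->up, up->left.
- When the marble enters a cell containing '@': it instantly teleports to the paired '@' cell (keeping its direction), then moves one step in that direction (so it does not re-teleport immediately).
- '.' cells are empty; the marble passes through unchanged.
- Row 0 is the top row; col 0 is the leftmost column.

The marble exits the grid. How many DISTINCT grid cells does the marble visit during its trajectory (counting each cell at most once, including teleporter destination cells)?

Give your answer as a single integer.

Step 1: enter (0,9), '.' pass, move down to (1,9)
Step 2: enter (1,9), '.' pass, move down to (2,9)
Step 3: enter (2,9), '.' pass, move down to (3,9)
Step 4: enter (3,9), '.' pass, move down to (4,9)
Step 5: enter (4,9), '.' pass, move down to (5,9)
Step 6: enter (5,9), '.' pass, move down to (6,9)
Step 7: enter (6,9), '.' pass, move down to (7,9)
Step 8: enter (7,9), '.' pass, move down to (8,9)
Step 9: at (8,9) — EXIT via bottom edge, pos 9
Distinct cells visited: 8 (path length 8)

Answer: 8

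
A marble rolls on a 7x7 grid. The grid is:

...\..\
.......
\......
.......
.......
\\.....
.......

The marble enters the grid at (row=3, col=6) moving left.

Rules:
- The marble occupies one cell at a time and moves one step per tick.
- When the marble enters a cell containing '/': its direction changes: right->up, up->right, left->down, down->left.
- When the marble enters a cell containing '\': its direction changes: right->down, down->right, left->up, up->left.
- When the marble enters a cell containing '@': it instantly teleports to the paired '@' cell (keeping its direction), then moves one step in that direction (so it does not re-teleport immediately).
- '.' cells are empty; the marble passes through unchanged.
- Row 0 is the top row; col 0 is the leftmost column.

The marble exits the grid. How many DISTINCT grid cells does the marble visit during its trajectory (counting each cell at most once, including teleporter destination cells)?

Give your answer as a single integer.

Step 1: enter (3,6), '.' pass, move left to (3,5)
Step 2: enter (3,5), '.' pass, move left to (3,4)
Step 3: enter (3,4), '.' pass, move left to (3,3)
Step 4: enter (3,3), '.' pass, move left to (3,2)
Step 5: enter (3,2), '.' pass, move left to (3,1)
Step 6: enter (3,1), '.' pass, move left to (3,0)
Step 7: enter (3,0), '.' pass, move left to (3,-1)
Step 8: at (3,-1) — EXIT via left edge, pos 3
Distinct cells visited: 7 (path length 7)

Answer: 7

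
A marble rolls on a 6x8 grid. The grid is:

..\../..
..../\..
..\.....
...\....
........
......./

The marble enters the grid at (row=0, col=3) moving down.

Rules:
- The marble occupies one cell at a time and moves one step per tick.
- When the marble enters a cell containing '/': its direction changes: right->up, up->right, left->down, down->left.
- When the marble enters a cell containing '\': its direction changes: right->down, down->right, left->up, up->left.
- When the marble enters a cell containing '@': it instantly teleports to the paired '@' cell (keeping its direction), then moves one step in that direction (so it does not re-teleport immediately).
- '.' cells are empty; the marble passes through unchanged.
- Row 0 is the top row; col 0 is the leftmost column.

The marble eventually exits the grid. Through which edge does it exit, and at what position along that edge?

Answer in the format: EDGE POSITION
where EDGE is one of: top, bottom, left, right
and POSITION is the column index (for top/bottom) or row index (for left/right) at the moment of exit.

Answer: right 3

Derivation:
Step 1: enter (0,3), '.' pass, move down to (1,3)
Step 2: enter (1,3), '.' pass, move down to (2,3)
Step 3: enter (2,3), '.' pass, move down to (3,3)
Step 4: enter (3,3), '\' deflects down->right, move right to (3,4)
Step 5: enter (3,4), '.' pass, move right to (3,5)
Step 6: enter (3,5), '.' pass, move right to (3,6)
Step 7: enter (3,6), '.' pass, move right to (3,7)
Step 8: enter (3,7), '.' pass, move right to (3,8)
Step 9: at (3,8) — EXIT via right edge, pos 3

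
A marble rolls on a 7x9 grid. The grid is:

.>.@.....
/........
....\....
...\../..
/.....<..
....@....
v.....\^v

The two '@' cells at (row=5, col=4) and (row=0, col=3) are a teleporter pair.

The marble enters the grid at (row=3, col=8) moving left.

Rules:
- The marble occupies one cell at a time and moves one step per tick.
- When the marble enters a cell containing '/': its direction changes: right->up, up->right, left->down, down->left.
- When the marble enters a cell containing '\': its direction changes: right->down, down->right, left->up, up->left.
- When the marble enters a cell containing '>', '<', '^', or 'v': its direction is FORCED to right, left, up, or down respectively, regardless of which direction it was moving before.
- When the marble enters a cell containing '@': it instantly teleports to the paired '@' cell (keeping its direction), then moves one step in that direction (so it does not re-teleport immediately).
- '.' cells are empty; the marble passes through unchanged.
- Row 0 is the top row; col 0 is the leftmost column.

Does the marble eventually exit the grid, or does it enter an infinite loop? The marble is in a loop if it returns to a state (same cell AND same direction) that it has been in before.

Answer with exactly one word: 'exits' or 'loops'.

Answer: exits

Derivation:
Step 1: enter (3,8), '.' pass, move left to (3,7)
Step 2: enter (3,7), '.' pass, move left to (3,6)
Step 3: enter (3,6), '/' deflects left->down, move down to (4,6)
Step 4: enter (4,6), '<' forces down->left, move left to (4,5)
Step 5: enter (4,5), '.' pass, move left to (4,4)
Step 6: enter (4,4), '.' pass, move left to (4,3)
Step 7: enter (4,3), '.' pass, move left to (4,2)
Step 8: enter (4,2), '.' pass, move left to (4,1)
Step 9: enter (4,1), '.' pass, move left to (4,0)
Step 10: enter (4,0), '/' deflects left->down, move down to (5,0)
Step 11: enter (5,0), '.' pass, move down to (6,0)
Step 12: enter (6,0), 'v' forces down->down, move down to (7,0)
Step 13: at (7,0) — EXIT via bottom edge, pos 0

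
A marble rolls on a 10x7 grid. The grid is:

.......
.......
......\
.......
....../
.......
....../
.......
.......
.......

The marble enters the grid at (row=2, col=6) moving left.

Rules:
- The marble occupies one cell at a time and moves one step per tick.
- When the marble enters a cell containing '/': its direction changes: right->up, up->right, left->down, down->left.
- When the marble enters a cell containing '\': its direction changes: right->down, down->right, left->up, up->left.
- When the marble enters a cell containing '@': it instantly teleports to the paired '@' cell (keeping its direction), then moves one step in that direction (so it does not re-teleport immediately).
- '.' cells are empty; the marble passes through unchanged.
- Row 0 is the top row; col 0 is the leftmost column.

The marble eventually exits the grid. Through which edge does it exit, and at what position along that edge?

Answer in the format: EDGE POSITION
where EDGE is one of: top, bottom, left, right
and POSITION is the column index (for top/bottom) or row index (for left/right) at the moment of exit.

Step 1: enter (2,6), '\' deflects left->up, move up to (1,6)
Step 2: enter (1,6), '.' pass, move up to (0,6)
Step 3: enter (0,6), '.' pass, move up to (-1,6)
Step 4: at (-1,6) — EXIT via top edge, pos 6

Answer: top 6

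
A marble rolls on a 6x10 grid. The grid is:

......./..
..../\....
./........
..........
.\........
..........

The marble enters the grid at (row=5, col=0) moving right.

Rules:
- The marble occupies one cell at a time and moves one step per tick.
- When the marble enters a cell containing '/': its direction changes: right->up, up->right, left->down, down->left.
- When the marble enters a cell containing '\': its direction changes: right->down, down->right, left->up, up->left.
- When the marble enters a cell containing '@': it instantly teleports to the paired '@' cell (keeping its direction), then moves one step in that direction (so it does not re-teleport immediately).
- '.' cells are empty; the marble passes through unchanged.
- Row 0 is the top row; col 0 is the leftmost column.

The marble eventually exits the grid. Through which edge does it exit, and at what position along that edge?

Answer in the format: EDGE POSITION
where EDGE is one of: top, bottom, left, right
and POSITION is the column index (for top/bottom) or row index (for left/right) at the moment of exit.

Answer: right 5

Derivation:
Step 1: enter (5,0), '.' pass, move right to (5,1)
Step 2: enter (5,1), '.' pass, move right to (5,2)
Step 3: enter (5,2), '.' pass, move right to (5,3)
Step 4: enter (5,3), '.' pass, move right to (5,4)
Step 5: enter (5,4), '.' pass, move right to (5,5)
Step 6: enter (5,5), '.' pass, move right to (5,6)
Step 7: enter (5,6), '.' pass, move right to (5,7)
Step 8: enter (5,7), '.' pass, move right to (5,8)
Step 9: enter (5,8), '.' pass, move right to (5,9)
Step 10: enter (5,9), '.' pass, move right to (5,10)
Step 11: at (5,10) — EXIT via right edge, pos 5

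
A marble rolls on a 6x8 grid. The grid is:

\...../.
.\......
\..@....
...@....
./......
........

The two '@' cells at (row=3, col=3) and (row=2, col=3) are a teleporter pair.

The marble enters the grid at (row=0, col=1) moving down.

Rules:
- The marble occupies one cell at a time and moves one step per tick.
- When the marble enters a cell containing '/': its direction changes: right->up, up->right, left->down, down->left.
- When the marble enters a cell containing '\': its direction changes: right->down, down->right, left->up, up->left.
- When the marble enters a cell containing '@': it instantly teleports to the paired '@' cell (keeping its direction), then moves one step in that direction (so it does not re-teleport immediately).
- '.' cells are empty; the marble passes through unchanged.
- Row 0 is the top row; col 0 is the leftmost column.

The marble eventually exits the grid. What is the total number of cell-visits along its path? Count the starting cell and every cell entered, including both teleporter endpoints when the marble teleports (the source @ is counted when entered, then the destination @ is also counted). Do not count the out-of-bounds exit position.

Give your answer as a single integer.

Answer: 8

Derivation:
Step 1: enter (0,1), '.' pass, move down to (1,1)
Step 2: enter (1,1), '\' deflects down->right, move right to (1,2)
Step 3: enter (1,2), '.' pass, move right to (1,3)
Step 4: enter (1,3), '.' pass, move right to (1,4)
Step 5: enter (1,4), '.' pass, move right to (1,5)
Step 6: enter (1,5), '.' pass, move right to (1,6)
Step 7: enter (1,6), '.' pass, move right to (1,7)
Step 8: enter (1,7), '.' pass, move right to (1,8)
Step 9: at (1,8) — EXIT via right edge, pos 1
Path length (cell visits): 8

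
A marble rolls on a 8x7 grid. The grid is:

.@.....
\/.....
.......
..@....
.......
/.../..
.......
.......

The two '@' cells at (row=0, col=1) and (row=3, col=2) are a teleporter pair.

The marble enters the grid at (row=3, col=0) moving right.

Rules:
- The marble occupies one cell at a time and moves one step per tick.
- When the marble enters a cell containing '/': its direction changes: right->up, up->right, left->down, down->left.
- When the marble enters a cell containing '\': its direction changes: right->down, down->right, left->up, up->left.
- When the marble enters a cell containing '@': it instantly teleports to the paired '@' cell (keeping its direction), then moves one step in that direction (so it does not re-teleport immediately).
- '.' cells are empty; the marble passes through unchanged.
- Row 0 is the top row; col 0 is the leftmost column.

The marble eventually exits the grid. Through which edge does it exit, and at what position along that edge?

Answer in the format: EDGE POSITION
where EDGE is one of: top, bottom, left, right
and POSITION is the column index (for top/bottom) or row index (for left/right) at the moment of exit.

Step 1: enter (3,0), '.' pass, move right to (3,1)
Step 2: enter (3,1), '.' pass, move right to (3,2)
Step 3: enter (3,2), '@' teleport (3,2)->(0,1), also enter (0,1), move right to (0,2)
Step 4: enter (0,2), '.' pass, move right to (0,3)
Step 5: enter (0,3), '.' pass, move right to (0,4)
Step 6: enter (0,4), '.' pass, move right to (0,5)
Step 7: enter (0,5), '.' pass, move right to (0,6)
Step 8: enter (0,6), '.' pass, move right to (0,7)
Step 9: at (0,7) — EXIT via right edge, pos 0

Answer: right 0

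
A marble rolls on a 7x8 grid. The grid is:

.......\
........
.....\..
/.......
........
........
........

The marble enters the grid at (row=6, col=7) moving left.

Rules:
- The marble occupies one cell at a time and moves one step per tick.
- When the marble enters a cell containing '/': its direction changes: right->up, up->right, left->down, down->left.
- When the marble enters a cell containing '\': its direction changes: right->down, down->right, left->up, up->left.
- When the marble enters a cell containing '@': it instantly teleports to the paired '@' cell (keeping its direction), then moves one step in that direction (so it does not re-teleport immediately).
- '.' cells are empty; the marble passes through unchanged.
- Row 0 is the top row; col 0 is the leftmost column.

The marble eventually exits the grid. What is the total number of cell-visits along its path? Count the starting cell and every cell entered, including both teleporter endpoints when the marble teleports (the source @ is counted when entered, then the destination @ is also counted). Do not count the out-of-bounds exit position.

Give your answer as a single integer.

Answer: 8

Derivation:
Step 1: enter (6,7), '.' pass, move left to (6,6)
Step 2: enter (6,6), '.' pass, move left to (6,5)
Step 3: enter (6,5), '.' pass, move left to (6,4)
Step 4: enter (6,4), '.' pass, move left to (6,3)
Step 5: enter (6,3), '.' pass, move left to (6,2)
Step 6: enter (6,2), '.' pass, move left to (6,1)
Step 7: enter (6,1), '.' pass, move left to (6,0)
Step 8: enter (6,0), '.' pass, move left to (6,-1)
Step 9: at (6,-1) — EXIT via left edge, pos 6
Path length (cell visits): 8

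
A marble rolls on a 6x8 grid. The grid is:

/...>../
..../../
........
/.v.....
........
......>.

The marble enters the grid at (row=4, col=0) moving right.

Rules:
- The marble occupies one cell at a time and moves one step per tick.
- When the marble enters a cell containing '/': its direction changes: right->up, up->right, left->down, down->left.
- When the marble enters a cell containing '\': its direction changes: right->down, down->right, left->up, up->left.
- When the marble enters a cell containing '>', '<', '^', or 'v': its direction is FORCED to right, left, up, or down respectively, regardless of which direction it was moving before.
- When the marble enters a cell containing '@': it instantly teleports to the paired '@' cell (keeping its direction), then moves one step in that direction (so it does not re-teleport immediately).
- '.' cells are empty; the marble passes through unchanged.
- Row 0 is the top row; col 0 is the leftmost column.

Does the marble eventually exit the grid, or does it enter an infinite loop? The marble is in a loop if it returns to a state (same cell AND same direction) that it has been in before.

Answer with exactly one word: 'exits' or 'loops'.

Answer: exits

Derivation:
Step 1: enter (4,0), '.' pass, move right to (4,1)
Step 2: enter (4,1), '.' pass, move right to (4,2)
Step 3: enter (4,2), '.' pass, move right to (4,3)
Step 4: enter (4,3), '.' pass, move right to (4,4)
Step 5: enter (4,4), '.' pass, move right to (4,5)
Step 6: enter (4,5), '.' pass, move right to (4,6)
Step 7: enter (4,6), '.' pass, move right to (4,7)
Step 8: enter (4,7), '.' pass, move right to (4,8)
Step 9: at (4,8) — EXIT via right edge, pos 4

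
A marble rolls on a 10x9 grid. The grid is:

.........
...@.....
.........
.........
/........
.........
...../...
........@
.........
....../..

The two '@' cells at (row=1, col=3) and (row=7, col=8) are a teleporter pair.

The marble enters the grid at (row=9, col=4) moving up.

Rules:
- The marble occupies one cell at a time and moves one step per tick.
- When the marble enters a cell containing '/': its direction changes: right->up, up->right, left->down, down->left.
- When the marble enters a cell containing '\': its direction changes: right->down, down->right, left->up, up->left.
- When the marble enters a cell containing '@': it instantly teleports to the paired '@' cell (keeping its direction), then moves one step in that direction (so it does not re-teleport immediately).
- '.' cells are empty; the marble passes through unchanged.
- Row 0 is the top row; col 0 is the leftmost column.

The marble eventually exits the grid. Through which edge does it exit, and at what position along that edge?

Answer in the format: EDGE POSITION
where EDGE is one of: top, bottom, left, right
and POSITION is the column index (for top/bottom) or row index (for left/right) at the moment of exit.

Answer: top 4

Derivation:
Step 1: enter (9,4), '.' pass, move up to (8,4)
Step 2: enter (8,4), '.' pass, move up to (7,4)
Step 3: enter (7,4), '.' pass, move up to (6,4)
Step 4: enter (6,4), '.' pass, move up to (5,4)
Step 5: enter (5,4), '.' pass, move up to (4,4)
Step 6: enter (4,4), '.' pass, move up to (3,4)
Step 7: enter (3,4), '.' pass, move up to (2,4)
Step 8: enter (2,4), '.' pass, move up to (1,4)
Step 9: enter (1,4), '.' pass, move up to (0,4)
Step 10: enter (0,4), '.' pass, move up to (-1,4)
Step 11: at (-1,4) — EXIT via top edge, pos 4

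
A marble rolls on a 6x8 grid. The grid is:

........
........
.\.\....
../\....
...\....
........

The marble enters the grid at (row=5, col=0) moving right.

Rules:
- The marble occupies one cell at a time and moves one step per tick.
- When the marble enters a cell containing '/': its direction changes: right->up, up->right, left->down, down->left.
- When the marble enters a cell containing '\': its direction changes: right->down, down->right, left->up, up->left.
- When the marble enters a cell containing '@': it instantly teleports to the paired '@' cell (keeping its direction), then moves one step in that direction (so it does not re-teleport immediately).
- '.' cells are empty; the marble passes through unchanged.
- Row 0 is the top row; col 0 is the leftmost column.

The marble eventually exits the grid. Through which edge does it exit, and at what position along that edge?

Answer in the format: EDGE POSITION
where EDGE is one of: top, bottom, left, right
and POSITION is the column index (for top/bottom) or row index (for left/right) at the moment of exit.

Step 1: enter (5,0), '.' pass, move right to (5,1)
Step 2: enter (5,1), '.' pass, move right to (5,2)
Step 3: enter (5,2), '.' pass, move right to (5,3)
Step 4: enter (5,3), '.' pass, move right to (5,4)
Step 5: enter (5,4), '.' pass, move right to (5,5)
Step 6: enter (5,5), '.' pass, move right to (5,6)
Step 7: enter (5,6), '.' pass, move right to (5,7)
Step 8: enter (5,7), '.' pass, move right to (5,8)
Step 9: at (5,8) — EXIT via right edge, pos 5

Answer: right 5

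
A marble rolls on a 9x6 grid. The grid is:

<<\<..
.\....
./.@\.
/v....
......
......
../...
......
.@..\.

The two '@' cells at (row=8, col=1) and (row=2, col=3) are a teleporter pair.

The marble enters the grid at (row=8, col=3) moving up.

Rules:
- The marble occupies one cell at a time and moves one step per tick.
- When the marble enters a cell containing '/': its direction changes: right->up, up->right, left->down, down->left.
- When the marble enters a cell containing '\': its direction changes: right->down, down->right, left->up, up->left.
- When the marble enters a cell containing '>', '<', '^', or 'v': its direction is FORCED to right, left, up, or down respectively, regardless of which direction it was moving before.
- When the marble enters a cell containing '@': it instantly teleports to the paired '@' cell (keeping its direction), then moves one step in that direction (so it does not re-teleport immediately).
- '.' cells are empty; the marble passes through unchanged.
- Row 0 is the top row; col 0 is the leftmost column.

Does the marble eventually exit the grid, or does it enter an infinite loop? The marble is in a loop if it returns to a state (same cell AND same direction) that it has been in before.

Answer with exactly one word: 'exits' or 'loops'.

Answer: exits

Derivation:
Step 1: enter (8,3), '.' pass, move up to (7,3)
Step 2: enter (7,3), '.' pass, move up to (6,3)
Step 3: enter (6,3), '.' pass, move up to (5,3)
Step 4: enter (5,3), '.' pass, move up to (4,3)
Step 5: enter (4,3), '.' pass, move up to (3,3)
Step 6: enter (3,3), '.' pass, move up to (2,3)
Step 7: enter (2,3), '@' teleport (2,3)->(8,1), also enter (8,1), move up to (7,1)
Step 8: enter (7,1), '.' pass, move up to (6,1)
Step 9: enter (6,1), '.' pass, move up to (5,1)
Step 10: enter (5,1), '.' pass, move up to (4,1)
Step 11: enter (4,1), '.' pass, move up to (3,1)
Step 12: enter (3,1), 'v' forces up->down, move down to (4,1)
Step 13: enter (4,1), '.' pass, move down to (5,1)
Step 14: enter (5,1), '.' pass, move down to (6,1)
Step 15: enter (6,1), '.' pass, move down to (7,1)
Step 16: enter (7,1), '.' pass, move down to (8,1)
Step 17: enter (8,1), '@' teleport (8,1)->(2,3), also enter (2,3), move down to (3,3)
Step 18: enter (3,3), '.' pass, move down to (4,3)
Step 19: enter (4,3), '.' pass, move down to (5,3)
Step 20: enter (5,3), '.' pass, move down to (6,3)
Step 21: enter (6,3), '.' pass, move down to (7,3)
Step 22: enter (7,3), '.' pass, move down to (8,3)
Step 23: enter (8,3), '.' pass, move down to (9,3)
Step 24: at (9,3) — EXIT via bottom edge, pos 3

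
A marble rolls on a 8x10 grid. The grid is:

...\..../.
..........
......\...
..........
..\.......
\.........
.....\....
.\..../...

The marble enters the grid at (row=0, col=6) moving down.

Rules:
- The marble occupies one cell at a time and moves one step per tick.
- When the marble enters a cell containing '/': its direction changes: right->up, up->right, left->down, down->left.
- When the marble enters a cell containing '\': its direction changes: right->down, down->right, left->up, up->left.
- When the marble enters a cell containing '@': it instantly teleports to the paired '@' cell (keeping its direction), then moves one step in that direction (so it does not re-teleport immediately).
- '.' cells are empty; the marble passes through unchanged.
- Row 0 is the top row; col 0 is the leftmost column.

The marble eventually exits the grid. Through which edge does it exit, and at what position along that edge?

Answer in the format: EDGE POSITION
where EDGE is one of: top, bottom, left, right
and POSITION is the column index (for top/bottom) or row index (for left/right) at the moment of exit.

Step 1: enter (0,6), '.' pass, move down to (1,6)
Step 2: enter (1,6), '.' pass, move down to (2,6)
Step 3: enter (2,6), '\' deflects down->right, move right to (2,7)
Step 4: enter (2,7), '.' pass, move right to (2,8)
Step 5: enter (2,8), '.' pass, move right to (2,9)
Step 6: enter (2,9), '.' pass, move right to (2,10)
Step 7: at (2,10) — EXIT via right edge, pos 2

Answer: right 2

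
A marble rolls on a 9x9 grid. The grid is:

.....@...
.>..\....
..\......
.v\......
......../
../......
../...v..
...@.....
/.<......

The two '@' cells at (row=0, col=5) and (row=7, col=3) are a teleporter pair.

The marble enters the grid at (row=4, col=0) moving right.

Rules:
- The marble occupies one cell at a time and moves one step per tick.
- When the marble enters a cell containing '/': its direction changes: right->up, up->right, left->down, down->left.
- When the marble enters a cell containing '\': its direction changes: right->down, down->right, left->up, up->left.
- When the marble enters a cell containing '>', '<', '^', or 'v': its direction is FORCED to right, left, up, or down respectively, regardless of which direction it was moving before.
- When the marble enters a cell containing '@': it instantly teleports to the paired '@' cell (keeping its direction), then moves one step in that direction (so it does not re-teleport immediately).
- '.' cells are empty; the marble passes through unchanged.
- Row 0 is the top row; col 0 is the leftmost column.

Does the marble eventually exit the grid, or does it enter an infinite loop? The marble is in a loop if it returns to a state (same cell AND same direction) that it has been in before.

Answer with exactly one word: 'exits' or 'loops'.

Answer: exits

Derivation:
Step 1: enter (4,0), '.' pass, move right to (4,1)
Step 2: enter (4,1), '.' pass, move right to (4,2)
Step 3: enter (4,2), '.' pass, move right to (4,3)
Step 4: enter (4,3), '.' pass, move right to (4,4)
Step 5: enter (4,4), '.' pass, move right to (4,5)
Step 6: enter (4,5), '.' pass, move right to (4,6)
Step 7: enter (4,6), '.' pass, move right to (4,7)
Step 8: enter (4,7), '.' pass, move right to (4,8)
Step 9: enter (4,8), '/' deflects right->up, move up to (3,8)
Step 10: enter (3,8), '.' pass, move up to (2,8)
Step 11: enter (2,8), '.' pass, move up to (1,8)
Step 12: enter (1,8), '.' pass, move up to (0,8)
Step 13: enter (0,8), '.' pass, move up to (-1,8)
Step 14: at (-1,8) — EXIT via top edge, pos 8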